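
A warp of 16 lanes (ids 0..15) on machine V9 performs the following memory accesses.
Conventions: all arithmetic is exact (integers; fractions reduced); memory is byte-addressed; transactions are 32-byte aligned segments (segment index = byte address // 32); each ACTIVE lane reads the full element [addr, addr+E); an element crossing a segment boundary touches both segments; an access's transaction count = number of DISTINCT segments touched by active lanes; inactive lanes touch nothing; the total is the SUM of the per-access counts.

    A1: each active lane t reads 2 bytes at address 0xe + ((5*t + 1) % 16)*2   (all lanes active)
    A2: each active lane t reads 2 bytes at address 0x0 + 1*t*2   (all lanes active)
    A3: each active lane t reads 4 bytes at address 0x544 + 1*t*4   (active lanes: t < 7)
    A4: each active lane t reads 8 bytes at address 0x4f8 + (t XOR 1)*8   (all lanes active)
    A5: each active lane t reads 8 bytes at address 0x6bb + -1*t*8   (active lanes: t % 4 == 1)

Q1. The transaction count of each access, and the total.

A1: 2 transactions
A2: 1 transaction
A3: 1 transaction
A4: 5 transactions
A5: 4 transactions

Answer: 2,1,1,5,4; total 13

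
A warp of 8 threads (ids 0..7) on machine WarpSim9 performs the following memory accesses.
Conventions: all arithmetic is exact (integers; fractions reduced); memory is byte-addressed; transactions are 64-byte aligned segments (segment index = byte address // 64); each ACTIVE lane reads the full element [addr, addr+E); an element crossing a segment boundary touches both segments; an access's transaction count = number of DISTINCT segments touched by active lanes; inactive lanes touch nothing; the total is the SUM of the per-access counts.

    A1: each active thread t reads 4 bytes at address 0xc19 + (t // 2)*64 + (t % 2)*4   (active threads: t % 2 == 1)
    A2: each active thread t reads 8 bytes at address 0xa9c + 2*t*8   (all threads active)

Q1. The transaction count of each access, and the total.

A1: 4 transactions
A2: 3 transactions

Answer: 4,3; total 7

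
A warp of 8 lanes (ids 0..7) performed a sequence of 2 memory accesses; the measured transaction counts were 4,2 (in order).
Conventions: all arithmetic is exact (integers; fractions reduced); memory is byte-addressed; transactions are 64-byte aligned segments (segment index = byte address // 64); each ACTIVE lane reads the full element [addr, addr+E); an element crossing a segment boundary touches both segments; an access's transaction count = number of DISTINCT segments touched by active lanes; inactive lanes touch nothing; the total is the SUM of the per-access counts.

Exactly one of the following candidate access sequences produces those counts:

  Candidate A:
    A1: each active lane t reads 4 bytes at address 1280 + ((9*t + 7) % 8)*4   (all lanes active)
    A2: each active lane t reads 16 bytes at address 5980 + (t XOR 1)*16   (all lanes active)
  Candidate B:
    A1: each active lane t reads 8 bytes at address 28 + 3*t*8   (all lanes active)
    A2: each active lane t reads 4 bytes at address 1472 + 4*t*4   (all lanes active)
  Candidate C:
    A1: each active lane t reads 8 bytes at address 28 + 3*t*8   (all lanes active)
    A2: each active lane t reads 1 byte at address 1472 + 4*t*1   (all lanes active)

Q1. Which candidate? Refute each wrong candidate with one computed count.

A: A1 gives 1 transaction, not 4
C: A2 gives 1 transaction, not 2
B: all counts match (4,2)

Answer: B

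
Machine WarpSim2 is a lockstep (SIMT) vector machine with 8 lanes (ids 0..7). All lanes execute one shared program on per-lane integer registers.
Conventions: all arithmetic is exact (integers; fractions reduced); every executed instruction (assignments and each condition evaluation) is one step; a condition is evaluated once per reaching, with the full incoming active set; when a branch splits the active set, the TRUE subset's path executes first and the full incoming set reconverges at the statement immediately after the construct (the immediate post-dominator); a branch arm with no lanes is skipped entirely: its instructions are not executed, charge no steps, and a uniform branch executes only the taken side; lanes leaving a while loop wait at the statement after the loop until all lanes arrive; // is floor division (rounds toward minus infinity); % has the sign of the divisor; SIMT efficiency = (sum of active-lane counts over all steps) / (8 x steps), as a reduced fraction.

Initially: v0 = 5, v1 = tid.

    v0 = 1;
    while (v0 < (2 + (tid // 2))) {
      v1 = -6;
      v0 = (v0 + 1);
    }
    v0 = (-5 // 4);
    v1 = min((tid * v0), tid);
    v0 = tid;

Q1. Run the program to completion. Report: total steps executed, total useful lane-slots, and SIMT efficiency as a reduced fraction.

Answer: 17 steps, 100 useful, 25/34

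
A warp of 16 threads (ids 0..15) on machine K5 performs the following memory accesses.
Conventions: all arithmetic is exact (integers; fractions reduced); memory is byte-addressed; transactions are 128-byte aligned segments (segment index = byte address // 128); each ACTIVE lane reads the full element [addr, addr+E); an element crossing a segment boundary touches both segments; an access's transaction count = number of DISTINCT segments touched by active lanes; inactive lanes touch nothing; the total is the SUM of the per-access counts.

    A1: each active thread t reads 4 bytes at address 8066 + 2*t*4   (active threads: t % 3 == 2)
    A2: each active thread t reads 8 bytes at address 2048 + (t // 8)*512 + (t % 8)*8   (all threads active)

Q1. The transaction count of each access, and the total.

A1: 1 transaction
A2: 2 transactions

Answer: 1,2; total 3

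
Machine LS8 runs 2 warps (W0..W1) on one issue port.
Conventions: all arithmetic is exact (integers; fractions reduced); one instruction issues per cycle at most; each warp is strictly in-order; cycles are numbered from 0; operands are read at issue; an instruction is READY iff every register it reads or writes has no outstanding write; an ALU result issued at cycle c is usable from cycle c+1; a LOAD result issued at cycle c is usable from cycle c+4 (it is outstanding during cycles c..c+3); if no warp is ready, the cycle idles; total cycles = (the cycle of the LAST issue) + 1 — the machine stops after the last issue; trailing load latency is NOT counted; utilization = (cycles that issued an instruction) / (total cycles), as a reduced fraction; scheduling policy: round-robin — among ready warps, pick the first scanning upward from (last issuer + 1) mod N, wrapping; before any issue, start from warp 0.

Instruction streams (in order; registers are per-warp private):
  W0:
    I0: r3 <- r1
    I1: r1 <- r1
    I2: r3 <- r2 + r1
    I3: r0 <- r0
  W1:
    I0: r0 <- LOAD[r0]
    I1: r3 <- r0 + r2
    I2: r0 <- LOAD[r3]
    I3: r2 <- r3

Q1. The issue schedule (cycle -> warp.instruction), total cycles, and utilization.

cycle 0: W0.I0
cycle 1: W1.I0
cycle 2: W0.I1
cycle 3: W0.I2
cycle 4: W0.I3
cycle 5: W1.I1
cycle 6: W1.I2
cycle 7: W1.I3

Answer: 8 cycles, utilization 1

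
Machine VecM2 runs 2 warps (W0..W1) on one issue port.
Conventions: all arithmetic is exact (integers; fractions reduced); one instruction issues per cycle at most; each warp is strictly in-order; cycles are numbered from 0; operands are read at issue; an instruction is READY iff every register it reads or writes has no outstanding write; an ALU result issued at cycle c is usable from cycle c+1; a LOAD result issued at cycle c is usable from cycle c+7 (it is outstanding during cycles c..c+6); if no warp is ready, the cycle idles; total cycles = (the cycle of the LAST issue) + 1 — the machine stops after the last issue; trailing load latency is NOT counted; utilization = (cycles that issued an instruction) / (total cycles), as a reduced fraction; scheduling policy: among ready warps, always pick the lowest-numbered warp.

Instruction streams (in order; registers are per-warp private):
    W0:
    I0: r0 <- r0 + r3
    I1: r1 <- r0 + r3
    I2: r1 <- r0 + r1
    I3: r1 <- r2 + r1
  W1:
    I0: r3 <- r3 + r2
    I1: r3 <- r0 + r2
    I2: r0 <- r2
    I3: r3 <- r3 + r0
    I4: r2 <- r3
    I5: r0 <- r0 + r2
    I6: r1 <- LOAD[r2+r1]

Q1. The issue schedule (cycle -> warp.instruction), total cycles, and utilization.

cycle 0: W0.I0
cycle 1: W0.I1
cycle 2: W0.I2
cycle 3: W0.I3
cycle 4: W1.I0
cycle 5: W1.I1
cycle 6: W1.I2
cycle 7: W1.I3
cycle 8: W1.I4
cycle 9: W1.I5
cycle 10: W1.I6

Answer: 11 cycles, utilization 1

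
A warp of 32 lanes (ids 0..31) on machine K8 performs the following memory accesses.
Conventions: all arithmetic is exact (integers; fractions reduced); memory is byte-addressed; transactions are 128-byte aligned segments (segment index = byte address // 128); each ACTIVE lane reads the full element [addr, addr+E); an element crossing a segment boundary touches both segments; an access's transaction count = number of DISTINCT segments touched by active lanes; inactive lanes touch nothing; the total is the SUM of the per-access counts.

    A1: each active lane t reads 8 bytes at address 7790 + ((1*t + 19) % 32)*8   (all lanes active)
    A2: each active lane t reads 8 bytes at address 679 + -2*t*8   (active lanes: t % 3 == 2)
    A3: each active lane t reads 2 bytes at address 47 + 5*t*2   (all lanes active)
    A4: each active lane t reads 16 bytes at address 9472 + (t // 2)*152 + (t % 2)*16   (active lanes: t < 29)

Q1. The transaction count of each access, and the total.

A1: 3 transactions
A2: 5 transactions
A3: 3 transactions
A4: 17 transactions

Answer: 3,5,3,17; total 28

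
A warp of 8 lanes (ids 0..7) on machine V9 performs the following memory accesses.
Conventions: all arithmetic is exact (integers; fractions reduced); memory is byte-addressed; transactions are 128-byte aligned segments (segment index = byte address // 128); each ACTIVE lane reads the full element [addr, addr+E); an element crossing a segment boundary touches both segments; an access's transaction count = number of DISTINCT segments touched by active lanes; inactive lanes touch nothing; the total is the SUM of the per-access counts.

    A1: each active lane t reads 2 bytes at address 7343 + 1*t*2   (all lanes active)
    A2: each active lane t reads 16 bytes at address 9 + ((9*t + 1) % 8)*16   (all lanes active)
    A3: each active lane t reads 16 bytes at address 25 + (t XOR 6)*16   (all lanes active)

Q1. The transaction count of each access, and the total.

A1: 1 transaction
A2: 2 transactions
A3: 2 transactions

Answer: 1,2,2; total 5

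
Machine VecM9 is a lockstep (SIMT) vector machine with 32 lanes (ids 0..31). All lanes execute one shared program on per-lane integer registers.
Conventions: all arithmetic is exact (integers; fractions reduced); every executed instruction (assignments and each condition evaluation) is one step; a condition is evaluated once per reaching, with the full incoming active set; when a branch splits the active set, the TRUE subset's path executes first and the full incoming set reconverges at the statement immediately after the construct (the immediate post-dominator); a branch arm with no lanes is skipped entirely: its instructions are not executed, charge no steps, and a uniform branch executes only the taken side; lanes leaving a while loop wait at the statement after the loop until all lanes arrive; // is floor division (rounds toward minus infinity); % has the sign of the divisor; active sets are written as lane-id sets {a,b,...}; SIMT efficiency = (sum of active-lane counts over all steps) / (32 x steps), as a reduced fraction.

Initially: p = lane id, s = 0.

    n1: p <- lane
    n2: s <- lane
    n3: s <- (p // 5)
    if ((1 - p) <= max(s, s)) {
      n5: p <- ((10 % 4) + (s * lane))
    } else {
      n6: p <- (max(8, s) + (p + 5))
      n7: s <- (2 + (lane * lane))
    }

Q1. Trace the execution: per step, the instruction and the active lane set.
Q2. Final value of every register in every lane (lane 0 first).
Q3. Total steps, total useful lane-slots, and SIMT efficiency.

step 0: p <- lane                    {0,1,2,3,4,5,6,7,8,9,10,11,12,13,14,15,16,17,18,19,20,21,22,23,24,25,26,27,28,29,30,31}
step 1: s <- lane                    {0,1,2,3,4,5,6,7,8,9,10,11,12,13,14,15,16,17,18,19,20,21,22,23,24,25,26,27,28,29,30,31}
step 2: s <- (p // 5)                {0,1,2,3,4,5,6,7,8,9,10,11,12,13,14,15,16,17,18,19,20,21,22,23,24,25,26,27,28,29,30,31}
step 3: eval ((1 - p) <= max(s, s))  {0,1,2,3,4,5,6,7,8,9,10,11,12,13,14,15,16,17,18,19,20,21,22,23,24,25,26,27,28,29,30,31}
step 4: p <- ((10 % 4) + (s * lane)) {1,2,3,4,5,6,7,8,9,10,11,12,13,14,15,16,17,18,19,20,21,22,23,24,25,26,27,28,29,30,31}
step 5: p <- (max(8, s) + (p + 5))   {0}
step 6: s <- (2 + (lane * lane))     {0}

Answer: 7 steps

p: 13,2,2,2,2,7,8,9,10,11,22,24,26,28,30,47,50,53,56,59,82,86,90,94,98,127,132,137,142,147,182,188
s: 2,0,0,0,0,1,1,1,1,1,2,2,2,2,2,3,3,3,3,3,4,4,4,4,4,5,5,5,5,5,6,6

steps = 7; useful = 161; efficiency = 161/224 = 23/32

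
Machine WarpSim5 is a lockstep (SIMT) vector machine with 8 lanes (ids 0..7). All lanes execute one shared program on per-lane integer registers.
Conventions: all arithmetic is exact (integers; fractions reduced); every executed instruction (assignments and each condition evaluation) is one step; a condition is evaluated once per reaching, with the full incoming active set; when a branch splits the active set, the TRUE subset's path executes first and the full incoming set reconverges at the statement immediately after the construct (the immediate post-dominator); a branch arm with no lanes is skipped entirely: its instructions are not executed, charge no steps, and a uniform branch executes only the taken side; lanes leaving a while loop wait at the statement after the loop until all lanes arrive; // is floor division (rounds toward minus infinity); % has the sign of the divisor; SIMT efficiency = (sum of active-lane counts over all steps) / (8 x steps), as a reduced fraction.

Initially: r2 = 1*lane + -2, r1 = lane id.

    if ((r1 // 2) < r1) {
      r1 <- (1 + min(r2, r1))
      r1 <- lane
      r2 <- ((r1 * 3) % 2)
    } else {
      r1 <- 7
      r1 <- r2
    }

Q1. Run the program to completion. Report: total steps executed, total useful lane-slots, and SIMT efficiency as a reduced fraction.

Answer: 6 steps, 31 useful, 31/48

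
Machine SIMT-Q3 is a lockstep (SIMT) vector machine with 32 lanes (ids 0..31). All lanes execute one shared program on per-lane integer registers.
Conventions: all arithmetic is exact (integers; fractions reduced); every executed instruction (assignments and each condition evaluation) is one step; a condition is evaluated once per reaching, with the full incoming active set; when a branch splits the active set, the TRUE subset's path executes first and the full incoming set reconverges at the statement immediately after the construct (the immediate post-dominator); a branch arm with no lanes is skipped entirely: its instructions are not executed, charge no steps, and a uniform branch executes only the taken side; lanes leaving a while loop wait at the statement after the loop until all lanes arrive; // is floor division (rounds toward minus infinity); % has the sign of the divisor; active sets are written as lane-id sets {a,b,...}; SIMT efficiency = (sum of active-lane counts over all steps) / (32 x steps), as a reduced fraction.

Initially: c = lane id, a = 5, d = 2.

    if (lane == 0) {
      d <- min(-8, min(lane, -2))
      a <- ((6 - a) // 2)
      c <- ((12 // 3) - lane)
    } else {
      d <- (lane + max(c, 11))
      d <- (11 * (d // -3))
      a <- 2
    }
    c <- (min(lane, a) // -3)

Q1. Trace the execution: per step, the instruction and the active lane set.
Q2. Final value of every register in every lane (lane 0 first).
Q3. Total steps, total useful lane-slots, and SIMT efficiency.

step 0: eval (lane == 0)             {0,1,2,3,4,5,6,7,8,9,10,11,12,13,14,15,16,17,18,19,20,21,22,23,24,25,26,27,28,29,30,31}
step 1: d <- min(-8, min(lane, -2))  {0}
step 2: a <- ((6 - a) // 2)          {0}
step 3: c <- ((12 // 3) - lane)      {0}
step 4: d <- (lane + max(c, 11))     {1,2,3,4,5,6,7,8,9,10,11,12,13,14,15,16,17,18,19,20,21,22,23,24,25,26,27,28,29,30,31}
step 5: d <- (11 * (d // -3))        {1,2,3,4,5,6,7,8,9,10,11,12,13,14,15,16,17,18,19,20,21,22,23,24,25,26,27,28,29,30,31}
step 6: a <- 2                       {1,2,3,4,5,6,7,8,9,10,11,12,13,14,15,16,17,18,19,20,21,22,23,24,25,26,27,28,29,30,31}
step 7: c <- (min(lane, a) // -3)    {0,1,2,3,4,5,6,7,8,9,10,11,12,13,14,15,16,17,18,19,20,21,22,23,24,25,26,27,28,29,30,31}

Answer: 8 steps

c: 0,-1,-1,-1,-1,-1,-1,-1,-1,-1,-1,-1,-1,-1,-1,-1,-1,-1,-1,-1,-1,-1,-1,-1,-1,-1,-1,-1,-1,-1,-1,-1
a: 0,2,2,2,2,2,2,2,2,2,2,2,2,2,2,2,2,2,2,2,2,2,2,2,2,2,2,2,2,2,2,2
d: -8,-44,-55,-55,-55,-66,-66,-66,-77,-77,-77,-88,-88,-99,-110,-110,-121,-132,-132,-143,-154,-154,-165,-176,-176,-187,-198,-198,-209,-220,-220,-231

steps = 8; useful = 160; efficiency = 160/256 = 5/8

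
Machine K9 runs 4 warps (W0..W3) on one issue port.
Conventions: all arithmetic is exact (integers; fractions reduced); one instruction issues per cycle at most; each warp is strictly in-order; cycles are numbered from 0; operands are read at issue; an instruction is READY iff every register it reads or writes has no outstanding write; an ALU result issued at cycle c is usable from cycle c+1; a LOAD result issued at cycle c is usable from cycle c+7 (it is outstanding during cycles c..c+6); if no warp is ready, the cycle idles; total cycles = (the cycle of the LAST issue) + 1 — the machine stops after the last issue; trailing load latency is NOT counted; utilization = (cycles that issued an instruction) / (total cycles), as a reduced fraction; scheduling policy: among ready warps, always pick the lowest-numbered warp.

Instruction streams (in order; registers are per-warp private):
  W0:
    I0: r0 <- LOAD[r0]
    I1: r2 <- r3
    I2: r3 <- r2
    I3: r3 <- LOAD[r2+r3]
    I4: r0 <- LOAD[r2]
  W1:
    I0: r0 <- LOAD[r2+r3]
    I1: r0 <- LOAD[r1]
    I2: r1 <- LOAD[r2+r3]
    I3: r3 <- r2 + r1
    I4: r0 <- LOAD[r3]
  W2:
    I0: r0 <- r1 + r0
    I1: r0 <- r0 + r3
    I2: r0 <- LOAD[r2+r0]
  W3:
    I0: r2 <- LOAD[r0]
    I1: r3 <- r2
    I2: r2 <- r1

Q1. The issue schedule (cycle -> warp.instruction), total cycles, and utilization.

cycle 0: W0.I0
cycle 1: W0.I1
cycle 2: W0.I2
cycle 3: W0.I3
cycle 4: W1.I0
cycle 5: W2.I0
cycle 6: W2.I1
cycle 7: W0.I4
cycle 8: W2.I2
cycle 9: W3.I0
cycle 10: idle
cycle 11: W1.I1
cycle 12: W1.I2
cycle 13: idle
cycle 14: idle
cycle 15: idle
cycle 16: W3.I1
cycle 17: W3.I2
cycle 18: idle
cycle 19: W1.I3
cycle 20: W1.I4

Answer: 21 cycles, utilization 16/21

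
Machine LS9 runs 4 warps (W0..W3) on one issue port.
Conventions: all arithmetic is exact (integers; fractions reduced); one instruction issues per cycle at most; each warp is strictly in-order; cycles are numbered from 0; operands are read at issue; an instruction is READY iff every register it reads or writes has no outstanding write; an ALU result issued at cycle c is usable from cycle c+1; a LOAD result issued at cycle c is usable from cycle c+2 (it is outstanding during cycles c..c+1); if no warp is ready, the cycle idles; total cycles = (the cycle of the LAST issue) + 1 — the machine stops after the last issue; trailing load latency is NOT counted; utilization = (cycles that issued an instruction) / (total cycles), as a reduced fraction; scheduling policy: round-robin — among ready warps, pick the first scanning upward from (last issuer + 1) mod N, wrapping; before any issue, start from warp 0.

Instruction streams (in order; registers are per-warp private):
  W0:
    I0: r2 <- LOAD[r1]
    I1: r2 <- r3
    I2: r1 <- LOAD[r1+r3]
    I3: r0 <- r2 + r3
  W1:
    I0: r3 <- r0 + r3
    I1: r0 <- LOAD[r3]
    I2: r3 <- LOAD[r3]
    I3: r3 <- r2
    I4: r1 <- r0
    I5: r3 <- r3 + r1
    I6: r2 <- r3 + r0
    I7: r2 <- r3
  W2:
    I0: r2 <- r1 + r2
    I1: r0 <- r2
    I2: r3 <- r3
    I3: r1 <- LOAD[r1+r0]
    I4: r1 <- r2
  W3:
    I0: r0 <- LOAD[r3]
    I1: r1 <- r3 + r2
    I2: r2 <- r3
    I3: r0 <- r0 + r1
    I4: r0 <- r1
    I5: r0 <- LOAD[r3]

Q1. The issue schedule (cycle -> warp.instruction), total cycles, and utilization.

cycle 0: W0.I0
cycle 1: W1.I0
cycle 2: W2.I0
cycle 3: W3.I0
cycle 4: W0.I1
cycle 5: W1.I1
cycle 6: W2.I1
cycle 7: W3.I1
cycle 8: W0.I2
cycle 9: W1.I2
cycle 10: W2.I2
cycle 11: W3.I2
cycle 12: W0.I3
cycle 13: W1.I3
cycle 14: W2.I3
cycle 15: W3.I3
cycle 16: W1.I4
cycle 17: W2.I4
cycle 18: W3.I4
cycle 19: W1.I5
cycle 20: W3.I5
cycle 21: W1.I6
cycle 22: W1.I7

Answer: 23 cycles, utilization 1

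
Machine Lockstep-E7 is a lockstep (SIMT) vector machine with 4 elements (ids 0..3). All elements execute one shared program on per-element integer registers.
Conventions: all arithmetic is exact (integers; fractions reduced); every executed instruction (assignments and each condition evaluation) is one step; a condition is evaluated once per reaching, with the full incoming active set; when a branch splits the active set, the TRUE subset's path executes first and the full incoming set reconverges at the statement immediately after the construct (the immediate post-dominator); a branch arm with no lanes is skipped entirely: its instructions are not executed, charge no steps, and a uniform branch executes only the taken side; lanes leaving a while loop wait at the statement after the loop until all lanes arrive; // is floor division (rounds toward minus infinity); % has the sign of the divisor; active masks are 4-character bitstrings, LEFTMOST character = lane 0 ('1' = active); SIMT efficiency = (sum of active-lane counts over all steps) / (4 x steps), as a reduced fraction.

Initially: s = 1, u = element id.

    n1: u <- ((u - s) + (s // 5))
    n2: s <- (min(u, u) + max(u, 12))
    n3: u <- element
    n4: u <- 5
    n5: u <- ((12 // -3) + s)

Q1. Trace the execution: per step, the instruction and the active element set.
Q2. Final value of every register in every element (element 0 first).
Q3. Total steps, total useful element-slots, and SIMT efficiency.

step 0: u <- ((u - s) + (s // 5))    1111
step 1: s <- (min(u, u) + max(u, 12)) 1111
step 2: u <- element                 1111
step 3: u <- 5                       1111
step 4: u <- ((12 // -3) + s)        1111

Answer: 5 steps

s: 11,12,13,14
u: 7,8,9,10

steps = 5; useful = 20; efficiency = 20/20 = 1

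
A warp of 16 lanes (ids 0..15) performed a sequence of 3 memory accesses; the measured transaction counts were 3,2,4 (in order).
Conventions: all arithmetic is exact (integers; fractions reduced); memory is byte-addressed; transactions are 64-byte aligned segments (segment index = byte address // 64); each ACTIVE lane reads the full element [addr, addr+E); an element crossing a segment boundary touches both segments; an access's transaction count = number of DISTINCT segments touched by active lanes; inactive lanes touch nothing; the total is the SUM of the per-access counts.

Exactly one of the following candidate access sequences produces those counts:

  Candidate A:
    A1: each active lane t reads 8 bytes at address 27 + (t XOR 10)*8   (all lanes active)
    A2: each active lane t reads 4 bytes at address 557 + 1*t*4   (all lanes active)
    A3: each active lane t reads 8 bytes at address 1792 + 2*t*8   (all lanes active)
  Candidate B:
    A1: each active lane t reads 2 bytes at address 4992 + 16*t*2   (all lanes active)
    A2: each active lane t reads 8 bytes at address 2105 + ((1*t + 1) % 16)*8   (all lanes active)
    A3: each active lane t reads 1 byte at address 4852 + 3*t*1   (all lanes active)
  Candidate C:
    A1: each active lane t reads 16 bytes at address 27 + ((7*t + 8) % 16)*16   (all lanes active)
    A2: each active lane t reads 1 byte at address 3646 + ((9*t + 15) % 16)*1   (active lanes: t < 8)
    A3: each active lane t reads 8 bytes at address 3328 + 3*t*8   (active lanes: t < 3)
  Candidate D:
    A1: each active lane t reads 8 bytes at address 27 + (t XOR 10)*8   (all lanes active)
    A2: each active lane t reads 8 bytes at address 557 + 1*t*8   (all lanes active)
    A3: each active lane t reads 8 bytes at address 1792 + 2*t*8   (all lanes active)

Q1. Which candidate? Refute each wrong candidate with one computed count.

B: A1 gives 8 transactions, not 3
C: A1 gives 5 transactions, not 3
D: A2 gives 3 transactions, not 2
A: all counts match (3,2,4)

Answer: A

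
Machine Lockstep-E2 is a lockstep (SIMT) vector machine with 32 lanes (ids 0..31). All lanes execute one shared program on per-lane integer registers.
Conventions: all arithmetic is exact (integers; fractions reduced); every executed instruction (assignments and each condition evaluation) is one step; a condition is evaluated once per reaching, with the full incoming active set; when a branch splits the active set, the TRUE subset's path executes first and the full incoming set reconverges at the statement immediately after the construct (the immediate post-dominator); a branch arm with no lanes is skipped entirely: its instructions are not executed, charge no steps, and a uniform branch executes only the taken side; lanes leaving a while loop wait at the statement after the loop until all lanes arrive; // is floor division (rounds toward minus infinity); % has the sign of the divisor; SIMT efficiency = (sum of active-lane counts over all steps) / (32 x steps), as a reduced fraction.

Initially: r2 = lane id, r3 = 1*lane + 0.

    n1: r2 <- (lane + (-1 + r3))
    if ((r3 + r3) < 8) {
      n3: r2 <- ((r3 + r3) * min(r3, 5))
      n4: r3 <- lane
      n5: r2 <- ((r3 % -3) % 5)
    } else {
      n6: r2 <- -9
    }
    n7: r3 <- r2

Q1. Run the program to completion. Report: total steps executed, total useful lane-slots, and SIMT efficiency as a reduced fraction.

Answer: 7 steps, 136 useful, 17/28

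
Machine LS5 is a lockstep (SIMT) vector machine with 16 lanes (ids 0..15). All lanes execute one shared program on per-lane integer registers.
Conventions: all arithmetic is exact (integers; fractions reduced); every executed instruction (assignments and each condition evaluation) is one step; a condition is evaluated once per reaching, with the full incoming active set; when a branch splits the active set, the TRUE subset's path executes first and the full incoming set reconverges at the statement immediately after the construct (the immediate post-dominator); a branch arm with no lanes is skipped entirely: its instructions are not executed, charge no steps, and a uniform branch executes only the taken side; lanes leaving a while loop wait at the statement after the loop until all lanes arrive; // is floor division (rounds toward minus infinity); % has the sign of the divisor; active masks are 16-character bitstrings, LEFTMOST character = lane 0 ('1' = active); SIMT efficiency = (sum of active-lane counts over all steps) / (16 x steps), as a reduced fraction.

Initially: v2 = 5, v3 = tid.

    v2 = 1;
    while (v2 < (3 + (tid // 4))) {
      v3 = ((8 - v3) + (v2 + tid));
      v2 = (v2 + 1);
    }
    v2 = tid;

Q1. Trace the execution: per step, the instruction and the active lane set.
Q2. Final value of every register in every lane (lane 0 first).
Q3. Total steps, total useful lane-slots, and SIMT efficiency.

step 0: v2 <- 1                      1111111111111111
step 1: eval (v2 < (3 + (tid // 4))) 1111111111111111
step 2: v3 <- ((8 - v3) + (v2 + tid)) 1111111111111111
step 3: v2 <- (v2 + 1)               1111111111111111
step 4: eval (v2 < (3 + (tid // 4))) 1111111111111111
step 5: v3 <- ((8 - v3) + (v2 + tid)) 1111111111111111
step 6: v2 <- (v2 + 1)               1111111111111111
step 7: eval (v2 < (3 + (tid // 4))) 1111111111111111
step 8: v3 <- ((8 - v3) + (v2 + tid)) 0000111111111111
step 9: v2 <- (v2 + 1)               0000111111111111
step 10: eval (v2 < (3 + (tid // 4))) 0000111111111111
step 11: v3 <- ((8 - v3) + (v2 + tid)) 0000000011111111
step 12: v2 <- (v2 + 1)               0000000011111111
step 13: eval (v2 < (3 + (tid // 4))) 0000000011111111
step 14: v3 <- ((8 - v3) + (v2 + tid)) 0000000000001111
step 15: v2 <- (v2 + 1)               0000000000001111
step 16: eval (v2 < (3 + (tid // 4))) 0000000000001111
step 17: v2 <- tid                    1111111111111111

Answer: 18 steps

v2: 0,1,2,3,4,5,6,7,8,9,10,11,12,13,14,15
v3: 1,2,3,4,10,10,10,10,10,11,12,13,11,11,11,11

steps = 18; useful = 216; efficiency = 216/288 = 3/4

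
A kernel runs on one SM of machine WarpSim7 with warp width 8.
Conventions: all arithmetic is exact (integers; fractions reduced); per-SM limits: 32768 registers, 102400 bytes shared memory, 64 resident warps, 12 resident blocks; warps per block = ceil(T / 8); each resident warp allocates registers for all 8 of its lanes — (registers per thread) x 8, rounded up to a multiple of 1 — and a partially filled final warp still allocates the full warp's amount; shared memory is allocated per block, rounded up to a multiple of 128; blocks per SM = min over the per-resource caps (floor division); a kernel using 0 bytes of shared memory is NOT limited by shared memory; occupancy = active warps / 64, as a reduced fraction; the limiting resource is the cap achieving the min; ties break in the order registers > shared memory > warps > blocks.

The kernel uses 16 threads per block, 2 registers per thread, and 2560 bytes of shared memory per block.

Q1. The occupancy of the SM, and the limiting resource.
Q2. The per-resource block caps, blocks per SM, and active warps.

Answer: occupancy 3/8, limited by blocks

registers: 1024 blocks
shared memory: 40 blocks
warps: 32 blocks
blocks: 12 blocks

Answer: 12 blocks, 24 active warps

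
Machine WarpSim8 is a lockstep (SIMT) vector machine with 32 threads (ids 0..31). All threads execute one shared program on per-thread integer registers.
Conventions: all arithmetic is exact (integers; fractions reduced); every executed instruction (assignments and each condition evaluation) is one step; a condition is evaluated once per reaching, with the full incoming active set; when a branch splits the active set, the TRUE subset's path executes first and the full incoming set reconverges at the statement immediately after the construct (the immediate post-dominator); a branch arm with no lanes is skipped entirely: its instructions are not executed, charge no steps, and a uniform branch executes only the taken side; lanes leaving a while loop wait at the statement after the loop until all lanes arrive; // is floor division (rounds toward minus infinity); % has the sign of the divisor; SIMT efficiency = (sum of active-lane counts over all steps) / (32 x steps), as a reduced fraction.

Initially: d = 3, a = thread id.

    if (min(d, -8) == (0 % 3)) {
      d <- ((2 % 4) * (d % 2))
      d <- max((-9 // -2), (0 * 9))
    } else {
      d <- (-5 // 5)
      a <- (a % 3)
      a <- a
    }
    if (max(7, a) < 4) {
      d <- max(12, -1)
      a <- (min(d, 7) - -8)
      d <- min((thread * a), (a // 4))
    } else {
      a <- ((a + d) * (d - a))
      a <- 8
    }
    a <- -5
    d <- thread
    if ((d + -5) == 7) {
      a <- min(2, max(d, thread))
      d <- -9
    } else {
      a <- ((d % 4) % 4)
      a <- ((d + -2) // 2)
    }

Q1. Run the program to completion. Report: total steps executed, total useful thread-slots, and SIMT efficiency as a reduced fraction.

Answer: 14 steps, 384 useful, 6/7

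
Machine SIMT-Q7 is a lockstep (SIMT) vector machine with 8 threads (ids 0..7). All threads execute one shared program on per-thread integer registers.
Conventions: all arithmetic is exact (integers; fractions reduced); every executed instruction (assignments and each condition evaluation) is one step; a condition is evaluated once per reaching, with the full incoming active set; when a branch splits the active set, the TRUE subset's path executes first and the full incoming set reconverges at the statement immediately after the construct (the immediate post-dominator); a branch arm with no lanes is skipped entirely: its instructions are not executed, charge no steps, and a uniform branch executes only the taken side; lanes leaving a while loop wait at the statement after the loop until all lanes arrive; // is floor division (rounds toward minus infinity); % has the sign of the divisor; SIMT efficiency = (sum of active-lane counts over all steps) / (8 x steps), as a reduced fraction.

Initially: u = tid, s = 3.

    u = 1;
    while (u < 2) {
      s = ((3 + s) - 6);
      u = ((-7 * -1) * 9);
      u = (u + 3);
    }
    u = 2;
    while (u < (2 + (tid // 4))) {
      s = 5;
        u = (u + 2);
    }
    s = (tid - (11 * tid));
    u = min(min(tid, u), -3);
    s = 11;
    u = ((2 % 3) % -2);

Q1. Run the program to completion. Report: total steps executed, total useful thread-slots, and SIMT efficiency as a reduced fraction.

Answer: 15 steps, 108 useful, 9/10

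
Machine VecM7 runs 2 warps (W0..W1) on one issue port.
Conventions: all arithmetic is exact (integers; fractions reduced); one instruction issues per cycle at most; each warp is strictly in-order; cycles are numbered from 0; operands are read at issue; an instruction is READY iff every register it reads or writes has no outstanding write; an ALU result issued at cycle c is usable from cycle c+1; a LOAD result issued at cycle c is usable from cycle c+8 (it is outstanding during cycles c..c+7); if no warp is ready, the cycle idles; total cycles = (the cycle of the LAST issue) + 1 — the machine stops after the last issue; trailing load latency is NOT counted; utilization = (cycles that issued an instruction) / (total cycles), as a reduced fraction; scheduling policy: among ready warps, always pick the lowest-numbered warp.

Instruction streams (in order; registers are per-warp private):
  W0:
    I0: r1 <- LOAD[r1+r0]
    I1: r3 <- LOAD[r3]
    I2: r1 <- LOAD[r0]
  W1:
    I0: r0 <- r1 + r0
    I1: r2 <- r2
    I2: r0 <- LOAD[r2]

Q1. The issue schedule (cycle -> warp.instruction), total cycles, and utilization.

cycle 0: W0.I0
cycle 1: W0.I1
cycle 2: W1.I0
cycle 3: W1.I1
cycle 4: W1.I2
cycle 5: idle
cycle 6: idle
cycle 7: idle
cycle 8: W0.I2

Answer: 9 cycles, utilization 2/3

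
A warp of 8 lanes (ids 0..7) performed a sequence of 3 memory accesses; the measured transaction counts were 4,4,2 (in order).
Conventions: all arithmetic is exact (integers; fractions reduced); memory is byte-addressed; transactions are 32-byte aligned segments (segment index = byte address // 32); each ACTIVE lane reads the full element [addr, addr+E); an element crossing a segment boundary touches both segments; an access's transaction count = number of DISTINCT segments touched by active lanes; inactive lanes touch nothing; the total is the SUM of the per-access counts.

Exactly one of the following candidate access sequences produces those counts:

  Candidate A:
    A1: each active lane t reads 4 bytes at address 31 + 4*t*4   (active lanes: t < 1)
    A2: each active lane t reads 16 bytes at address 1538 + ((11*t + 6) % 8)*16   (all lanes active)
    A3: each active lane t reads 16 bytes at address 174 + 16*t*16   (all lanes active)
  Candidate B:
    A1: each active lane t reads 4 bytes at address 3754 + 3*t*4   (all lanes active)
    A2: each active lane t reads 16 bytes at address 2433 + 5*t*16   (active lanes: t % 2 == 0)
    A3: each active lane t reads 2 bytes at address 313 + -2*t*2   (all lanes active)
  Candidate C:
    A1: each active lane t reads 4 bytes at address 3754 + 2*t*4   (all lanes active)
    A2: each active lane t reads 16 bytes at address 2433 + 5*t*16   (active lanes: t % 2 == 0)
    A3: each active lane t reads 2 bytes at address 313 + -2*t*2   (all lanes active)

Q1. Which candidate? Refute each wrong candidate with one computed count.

A: A1 gives 2 transactions, not 4
C: A1 gives 3 transactions, not 4
B: all counts match (4,4,2)

Answer: B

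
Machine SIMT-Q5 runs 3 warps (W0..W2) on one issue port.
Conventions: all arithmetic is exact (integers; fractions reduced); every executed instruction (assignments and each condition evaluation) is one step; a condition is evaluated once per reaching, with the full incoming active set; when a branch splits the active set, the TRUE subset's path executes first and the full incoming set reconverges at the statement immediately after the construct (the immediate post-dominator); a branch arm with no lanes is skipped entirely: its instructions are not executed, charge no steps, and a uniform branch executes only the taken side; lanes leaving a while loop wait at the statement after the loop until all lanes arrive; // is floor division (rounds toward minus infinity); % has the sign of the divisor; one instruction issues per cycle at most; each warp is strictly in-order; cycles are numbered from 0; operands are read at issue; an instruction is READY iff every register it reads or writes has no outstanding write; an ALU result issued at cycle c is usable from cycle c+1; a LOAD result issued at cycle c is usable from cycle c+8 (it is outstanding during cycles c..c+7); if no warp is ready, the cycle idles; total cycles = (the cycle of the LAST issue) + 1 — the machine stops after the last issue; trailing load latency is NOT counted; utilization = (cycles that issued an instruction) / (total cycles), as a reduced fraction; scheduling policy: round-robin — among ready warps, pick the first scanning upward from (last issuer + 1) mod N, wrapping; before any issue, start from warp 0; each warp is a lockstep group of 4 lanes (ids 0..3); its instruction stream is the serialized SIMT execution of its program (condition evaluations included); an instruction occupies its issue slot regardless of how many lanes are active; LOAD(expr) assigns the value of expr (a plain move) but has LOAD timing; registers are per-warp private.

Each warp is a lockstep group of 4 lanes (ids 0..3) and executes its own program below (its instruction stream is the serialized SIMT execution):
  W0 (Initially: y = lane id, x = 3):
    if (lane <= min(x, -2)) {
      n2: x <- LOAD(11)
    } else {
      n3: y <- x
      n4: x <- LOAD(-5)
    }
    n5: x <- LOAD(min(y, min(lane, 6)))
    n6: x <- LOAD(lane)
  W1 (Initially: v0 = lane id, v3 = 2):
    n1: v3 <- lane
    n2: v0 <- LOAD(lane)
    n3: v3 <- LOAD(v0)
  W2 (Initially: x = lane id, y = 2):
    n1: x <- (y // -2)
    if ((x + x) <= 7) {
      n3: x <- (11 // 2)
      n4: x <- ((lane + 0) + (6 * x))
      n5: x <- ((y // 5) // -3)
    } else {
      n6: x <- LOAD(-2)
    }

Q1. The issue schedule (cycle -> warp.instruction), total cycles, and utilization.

cycle 0: W0.I0
cycle 1: W1.I0
cycle 2: W2.I0
cycle 3: W0.I1
cycle 4: W1.I1
cycle 5: W2.I1
cycle 6: W0.I2
cycle 7: W2.I2
cycle 8: W2.I3
cycle 9: W2.I4
cycle 10: idle
cycle 11: idle
cycle 12: W1.I2
cycle 13: idle
cycle 14: W0.I3
cycle 15: idle
cycle 16: idle
cycle 17: idle
cycle 18: idle
cycle 19: idle
cycle 20: idle
cycle 21: idle
cycle 22: W0.I4

Answer: 23 cycles, utilization 13/23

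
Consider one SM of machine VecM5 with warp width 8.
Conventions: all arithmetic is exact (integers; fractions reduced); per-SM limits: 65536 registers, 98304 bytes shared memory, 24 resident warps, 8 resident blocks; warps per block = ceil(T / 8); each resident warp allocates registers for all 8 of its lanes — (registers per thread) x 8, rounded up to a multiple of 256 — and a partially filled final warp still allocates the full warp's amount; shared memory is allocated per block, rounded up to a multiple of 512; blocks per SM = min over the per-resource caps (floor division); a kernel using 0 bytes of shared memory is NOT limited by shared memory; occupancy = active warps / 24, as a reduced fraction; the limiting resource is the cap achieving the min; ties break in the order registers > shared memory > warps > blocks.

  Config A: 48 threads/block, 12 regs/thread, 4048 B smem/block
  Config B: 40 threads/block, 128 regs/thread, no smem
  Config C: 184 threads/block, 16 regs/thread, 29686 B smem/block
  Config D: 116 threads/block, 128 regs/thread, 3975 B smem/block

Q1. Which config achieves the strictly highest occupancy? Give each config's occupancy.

occupancies: A 1, B 5/6, C 23/24, D 5/8

Answer: A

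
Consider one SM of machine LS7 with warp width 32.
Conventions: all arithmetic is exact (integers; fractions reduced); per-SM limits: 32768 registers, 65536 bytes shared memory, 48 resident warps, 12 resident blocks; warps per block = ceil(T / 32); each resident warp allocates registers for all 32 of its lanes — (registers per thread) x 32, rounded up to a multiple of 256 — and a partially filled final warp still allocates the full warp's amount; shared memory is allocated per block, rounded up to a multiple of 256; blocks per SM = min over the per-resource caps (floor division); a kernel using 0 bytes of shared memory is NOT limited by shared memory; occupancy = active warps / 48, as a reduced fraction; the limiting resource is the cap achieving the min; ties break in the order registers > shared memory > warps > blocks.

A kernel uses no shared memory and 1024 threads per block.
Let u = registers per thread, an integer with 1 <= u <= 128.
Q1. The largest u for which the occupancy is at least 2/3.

Answer: u = 32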